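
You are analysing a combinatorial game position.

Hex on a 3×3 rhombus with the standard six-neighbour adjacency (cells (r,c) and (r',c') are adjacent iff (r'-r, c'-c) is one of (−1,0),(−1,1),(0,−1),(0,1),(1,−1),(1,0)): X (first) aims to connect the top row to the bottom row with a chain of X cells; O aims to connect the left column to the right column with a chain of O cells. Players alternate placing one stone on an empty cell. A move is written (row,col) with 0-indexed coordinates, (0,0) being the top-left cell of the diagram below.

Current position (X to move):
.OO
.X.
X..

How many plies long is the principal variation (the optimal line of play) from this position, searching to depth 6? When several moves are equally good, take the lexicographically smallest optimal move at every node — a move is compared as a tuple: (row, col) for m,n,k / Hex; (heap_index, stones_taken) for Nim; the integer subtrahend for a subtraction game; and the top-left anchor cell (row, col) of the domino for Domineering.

PV length from [.OO/.X./X..]: 2 plies

ply 1, X at .OO/.X./X.. | (0,0)=-1→XOO/.X./X..*; (1,0)=-1→.OO/XX./X..; (1,2)=-1→.OO/.XX/X..; (2,1)=-1→.OO/.X./XX.; (2,2)=-1→.OO/.X./X.X
ply 2, O at XOO/.X./X.. | (1,0)=+1→XOO/OX./X..*; (1,2)=-1→XOO/.XO/X..; (2,1)=-1→XOO/.X./XO.; (2,2)=-1→XOO/.X./X.O
ply 3: XOO/OX./X.. is terminal -1 (X); from .OO/.X./X.. depth 6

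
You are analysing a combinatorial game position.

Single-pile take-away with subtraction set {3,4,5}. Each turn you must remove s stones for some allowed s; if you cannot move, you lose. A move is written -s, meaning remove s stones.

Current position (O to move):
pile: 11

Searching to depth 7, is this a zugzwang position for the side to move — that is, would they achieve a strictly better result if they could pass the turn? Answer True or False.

[11] O move#1: -3:+1/8*, -4:-1/7, -5:-1/6
[8] X move#2: -3:-1/5*, -4:-1/4, -5:-1/3
[5] O move#3: -3:+1/2*, -4:+1/1, -5:+1/0
[2] end (terminal -1, X#4); searched 11 to 7
if O skipped the turn, X would face:
~ [11] X move#1: -3:+1/8*, -4:-1/7, -5:-1/6
~ [8] O move#2: -3:-1/5*, -4:-1/4, -5:-1/3
~ [5] X move#3: -3:+1/2*, -4:+1/1, -5:+1/0
~ [2] end (terminal -1, O#4); searched 11 to 7
compare (O): move=+1 vs pass=-1

zugzwang(11, O) = False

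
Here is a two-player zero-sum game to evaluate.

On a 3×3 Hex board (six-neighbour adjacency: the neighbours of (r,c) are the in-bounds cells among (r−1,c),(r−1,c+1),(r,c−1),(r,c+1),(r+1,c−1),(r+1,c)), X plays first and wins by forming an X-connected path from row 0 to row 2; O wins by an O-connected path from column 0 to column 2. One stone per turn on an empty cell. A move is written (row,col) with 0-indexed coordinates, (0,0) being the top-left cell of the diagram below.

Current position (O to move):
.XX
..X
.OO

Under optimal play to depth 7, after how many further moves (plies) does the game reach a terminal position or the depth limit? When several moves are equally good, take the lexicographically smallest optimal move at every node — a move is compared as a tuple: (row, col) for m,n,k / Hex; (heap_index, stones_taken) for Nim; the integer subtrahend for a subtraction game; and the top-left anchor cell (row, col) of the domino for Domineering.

ply 1, O at .XX/..X/.OO | (0,0)=-1→OXX/..X/.OO; (1,0)=+1→.XX/O.X/.OO*; (1,1)=+1→.XX/.OX/.OO; (2,0)=+1→.XX/..X/OOO
ply 2, X at .XX/O.X/.OO | (0,0)=-1→XXX/O.X/.OO*; (1,1)=-1→.XX/OXX/.OO; (2,0)=-1→.XX/O.X/XOO
ply 3, O at XXX/O.X/.OO | (1,1)=+1→XXX/OOX/.OO*; (2,0)=+1→XXX/O.X/OOO
ply 4: XXX/OOX/.OO is terminal -1 (X); from .XX/..X/.OO depth 7

PV length from [.XX/..X/.OO]: 3 plies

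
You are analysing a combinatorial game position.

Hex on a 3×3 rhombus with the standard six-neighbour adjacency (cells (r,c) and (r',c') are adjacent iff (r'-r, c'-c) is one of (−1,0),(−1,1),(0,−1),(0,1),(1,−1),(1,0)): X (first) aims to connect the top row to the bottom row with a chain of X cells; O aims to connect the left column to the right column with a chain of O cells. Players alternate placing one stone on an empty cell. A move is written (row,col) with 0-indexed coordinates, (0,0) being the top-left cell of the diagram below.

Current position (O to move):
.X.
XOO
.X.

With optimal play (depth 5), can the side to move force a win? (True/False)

p1 O@[.X./XOO/.X.]: (0,0)[OX./XOO/.X.]-1 (0,2)[.XO/XOO/.X.]-1 (2,0)[.X./XOO/OX.]+1* (2,2)[.X./XOO/.XO]-1
p2 X@[.X./XOO/OX.] terminal -1; root [.X./XOO/.X.] d5

O winning at [.X./XOO/.X.]: True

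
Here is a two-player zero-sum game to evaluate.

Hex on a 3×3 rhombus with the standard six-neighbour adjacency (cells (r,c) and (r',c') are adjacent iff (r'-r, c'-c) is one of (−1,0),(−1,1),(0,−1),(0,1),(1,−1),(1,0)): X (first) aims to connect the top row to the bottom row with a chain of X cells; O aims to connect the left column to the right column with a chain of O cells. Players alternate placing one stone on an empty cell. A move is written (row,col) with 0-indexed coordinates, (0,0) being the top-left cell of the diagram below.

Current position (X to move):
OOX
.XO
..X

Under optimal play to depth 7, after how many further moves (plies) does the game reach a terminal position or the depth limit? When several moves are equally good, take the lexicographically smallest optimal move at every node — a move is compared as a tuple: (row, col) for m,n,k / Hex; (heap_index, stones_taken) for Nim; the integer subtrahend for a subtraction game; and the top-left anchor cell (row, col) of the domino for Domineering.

p1 X@[OOX/.XO/..X]: (1,0)[OOX/XXO/..X]+1* (2,0)[OOX/.XO/X.X]+1 (2,1)[OOX/.XO/.XX]+1
p2 O@[OOX/XXO/..X]: (2,0)[OOX/XXO/O.X]-1* (2,1)[OOX/XXO/.OX]-1
p3 X@[OOX/XXO/O.X]: (2,1)[OOX/XXO/OXX]+1*
p4 O@[OOX/XXO/OXX] terminal -1; root [OOX/.XO/..X] d7

PV length from [OOX/.XO/..X]: 3 plies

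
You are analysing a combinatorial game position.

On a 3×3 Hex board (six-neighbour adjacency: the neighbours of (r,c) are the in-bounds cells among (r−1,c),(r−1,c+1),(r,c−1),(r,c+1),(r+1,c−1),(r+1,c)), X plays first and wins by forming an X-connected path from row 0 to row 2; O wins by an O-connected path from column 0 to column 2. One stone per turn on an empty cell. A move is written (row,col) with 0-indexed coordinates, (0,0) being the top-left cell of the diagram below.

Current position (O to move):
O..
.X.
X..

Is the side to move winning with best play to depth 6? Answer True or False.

p1 O@[O../.X./X..]: (0,1)[OO./.X./X..]-1* (0,2)[O.O/.X./X..]-1 (1,0)[O../OX./X..]-1 (1,2)[O../.XO/X..]-1 (2,1)[O../.X./XO.]-1 (2,2)[O../.X./X.O]-1
p2 X@[OO./.X./X..]: (0,2)[OOX/.X./X..]+1* (1,0)[OO./XX./X..]-1 (1,2)[OO./.XX/X..]-1 (2,1)[OO./.X./XX.]-1 (2,2)[OO./.X./X.X]-1
p3 O@[OOX/.X./X..] terminal -1; root [O../.X./X..] d6

O winning at [O../.X./X..]: False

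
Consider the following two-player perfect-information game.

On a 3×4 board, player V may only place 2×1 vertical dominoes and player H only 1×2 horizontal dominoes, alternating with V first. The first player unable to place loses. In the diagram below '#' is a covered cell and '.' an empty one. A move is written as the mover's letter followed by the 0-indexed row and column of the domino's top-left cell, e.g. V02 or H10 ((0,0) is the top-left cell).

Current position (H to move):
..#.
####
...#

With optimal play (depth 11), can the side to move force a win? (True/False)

p1 H@[..#./####/...#]: H00[###./####/...#]+1* H20[..#./####/##.#]+1 H21[..#./####/.###]+1
p2 V@[###./####/...#] terminal -1; root [..#./####/...#] d11

H winning at [..#./####/...#]: True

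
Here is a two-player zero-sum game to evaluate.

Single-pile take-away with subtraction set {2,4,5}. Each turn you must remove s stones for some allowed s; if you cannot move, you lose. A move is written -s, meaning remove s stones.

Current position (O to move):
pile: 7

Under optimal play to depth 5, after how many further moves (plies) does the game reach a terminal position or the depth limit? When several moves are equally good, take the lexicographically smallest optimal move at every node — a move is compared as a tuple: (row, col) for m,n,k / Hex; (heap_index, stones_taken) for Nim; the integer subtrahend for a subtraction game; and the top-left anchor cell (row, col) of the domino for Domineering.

PV length from [7]: 2 plies

ply 1, O at 7 | -2=-1→5*; -4=-1→3; -5=-1→2
ply 2, X at 5 | -2=-1→3; -4=+1→1*; -5=+1→0
ply 3: 1 is terminal -1 (O); from 7 depth 5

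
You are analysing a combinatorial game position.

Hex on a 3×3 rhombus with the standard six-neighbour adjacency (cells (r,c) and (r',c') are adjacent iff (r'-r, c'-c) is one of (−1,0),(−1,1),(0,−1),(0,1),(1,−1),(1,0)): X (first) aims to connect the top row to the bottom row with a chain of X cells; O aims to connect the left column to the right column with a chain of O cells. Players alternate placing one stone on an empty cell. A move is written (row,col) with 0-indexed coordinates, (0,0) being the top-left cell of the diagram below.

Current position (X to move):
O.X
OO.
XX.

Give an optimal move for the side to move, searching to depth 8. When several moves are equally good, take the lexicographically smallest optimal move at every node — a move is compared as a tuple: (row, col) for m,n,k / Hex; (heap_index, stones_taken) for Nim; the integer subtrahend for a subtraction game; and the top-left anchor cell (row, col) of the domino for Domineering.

p1 X@[O.X/OO./XX.]: (0,1)[OXX/OO./XX.]-1 (1,2)[O.X/OOX/XX.]+1* (2,2)[O.X/OO./XXX]-1
p2 O@[O.X/OOX/XX.] terminal -1; root [O.X/OO./XX.] d8

X's best at [O.X/OO./XX.]: (1,2)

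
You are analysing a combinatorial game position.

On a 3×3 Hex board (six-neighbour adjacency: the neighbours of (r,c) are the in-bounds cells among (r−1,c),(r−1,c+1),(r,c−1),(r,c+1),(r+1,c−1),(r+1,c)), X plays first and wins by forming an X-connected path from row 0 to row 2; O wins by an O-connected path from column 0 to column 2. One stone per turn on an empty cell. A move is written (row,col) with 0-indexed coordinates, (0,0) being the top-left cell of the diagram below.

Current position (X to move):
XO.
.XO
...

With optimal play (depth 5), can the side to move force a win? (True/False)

X winning at [XO./.XO/...]: True

ply 1, X at XO./.XO/... | (0,2)=+1→XOX/.XO/...*; (1,0)=+1→XO./XXO/...; (2,0)=+1→XO./.XO/X..; (2,1)=+1→XO./.XO/.X.; (2,2)=+1→XO./.XO/..X
ply 2, O at XOX/.XO/... | (1,0)=-1→XOX/OXO/...*; (2,0)=-1→XOX/.XO/O..; (2,1)=-1→XOX/.XO/.O.; (2,2)=-1→XOX/.XO/..O
ply 3, X at XOX/OXO/... | (2,0)=+1→XOX/OXO/X..*; (2,1)=+1→XOX/OXO/.X.; (2,2)=+1→XOX/OXO/..X
ply 4: XOX/OXO/X.. is terminal -1 (O); from XO./.XO/... depth 5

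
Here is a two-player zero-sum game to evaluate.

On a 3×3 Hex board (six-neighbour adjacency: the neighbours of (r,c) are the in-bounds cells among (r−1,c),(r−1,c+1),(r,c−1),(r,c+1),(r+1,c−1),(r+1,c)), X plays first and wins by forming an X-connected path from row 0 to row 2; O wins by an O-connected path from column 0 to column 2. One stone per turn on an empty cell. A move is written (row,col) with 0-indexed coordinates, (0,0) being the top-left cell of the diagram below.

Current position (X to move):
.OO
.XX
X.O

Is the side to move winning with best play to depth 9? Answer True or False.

p1 X@[.OO/.XX/X.O]: (0,0)[XOO/.XX/X.O]-1* (1,0)[.OO/XXX/X.O]-1 (2,1)[.OO/.XX/XXO]-1
p2 O@[XOO/.XX/X.O]: (1,0)[XOO/OXX/X.O]+1* (2,1)[XOO/.XX/XOO]-1
p3 X@[XOO/OXX/X.O] terminal -1; root [.OO/.XX/X.O] d9

X winning at [.OO/.XX/X.O]: False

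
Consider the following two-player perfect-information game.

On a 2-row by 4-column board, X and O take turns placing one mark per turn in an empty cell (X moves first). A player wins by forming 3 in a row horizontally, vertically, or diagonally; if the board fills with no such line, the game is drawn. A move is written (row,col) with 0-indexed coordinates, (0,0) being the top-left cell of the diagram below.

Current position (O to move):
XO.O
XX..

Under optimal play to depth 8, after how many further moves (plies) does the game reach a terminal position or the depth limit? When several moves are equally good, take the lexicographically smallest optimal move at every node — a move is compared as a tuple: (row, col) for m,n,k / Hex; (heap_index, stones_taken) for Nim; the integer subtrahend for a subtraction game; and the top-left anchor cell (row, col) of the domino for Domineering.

PV length from [XO.O/XX..]: 1 ply

p1 O@[XO.O/XX..]: (0,2)[XOOO/XX..]+1* (1,2)[XO.O/XXO.]+0 (1,3)[XO.O/XX.O]-1
p2 X@[XOOO/XX..] terminal -1; root [XO.O/XX..] d8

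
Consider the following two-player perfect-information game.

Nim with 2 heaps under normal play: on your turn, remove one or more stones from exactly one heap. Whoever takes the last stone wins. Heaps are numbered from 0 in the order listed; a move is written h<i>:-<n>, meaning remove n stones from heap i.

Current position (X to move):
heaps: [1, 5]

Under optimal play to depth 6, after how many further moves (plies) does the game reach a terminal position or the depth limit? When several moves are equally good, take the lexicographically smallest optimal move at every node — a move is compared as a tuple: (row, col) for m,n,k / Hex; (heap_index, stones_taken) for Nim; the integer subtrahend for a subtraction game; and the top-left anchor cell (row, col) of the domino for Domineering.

p1 X@[(1,5)]: h0:-1[(0,5)]-1 h1:-1[(1,4)]-1 h1:-2[(1,3)]-1 h1:-3[(1,2)]-1 h1:-4[(1,1)]+1* h1:-5[(1,0)]-1
p2 O@[(1,1)]: h0:-1[(0,1)]-1* h1:-1[(1,0)]-1
p3 X@[(0,1)]: h1:-1[(0,0)]+1*
p4 O@[(0,0)] terminal -1; root [(1,5)] d6

PV length from [(1,5)]: 3 plies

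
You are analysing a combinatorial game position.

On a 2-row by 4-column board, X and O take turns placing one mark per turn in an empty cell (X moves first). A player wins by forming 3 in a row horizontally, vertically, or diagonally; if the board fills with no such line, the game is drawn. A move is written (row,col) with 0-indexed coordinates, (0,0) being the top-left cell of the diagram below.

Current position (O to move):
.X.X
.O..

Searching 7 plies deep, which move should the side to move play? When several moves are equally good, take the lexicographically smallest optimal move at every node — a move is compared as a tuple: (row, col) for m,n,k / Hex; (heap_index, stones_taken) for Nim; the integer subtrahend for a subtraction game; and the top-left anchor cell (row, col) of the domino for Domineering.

ply 1, O at .X.X/.O.. | (0,0)=-1→OX.X/.O..; (0,2)=+0→.XOX/.O..*; (1,0)=-1→.X.X/OO..; (1,2)=-1→.X.X/.OO.; (1,3)=-1→.X.X/.O.O
ply 2, X at .XOX/.O.. | (0,0)=-1→XXOX/.O..; (1,0)=+0→.XOX/XO..*; (1,2)=+0→.XOX/.OX.; (1,3)=+0→.XOX/.O.X
ply 3, O at .XOX/XO.. | (0,0)=+0→OXOX/XO..*; (1,2)=+0→.XOX/XOO.; (1,3)=+0→.XOX/XO.O
ply 4, X at OXOX/XO.. | (1,2)=+0→OXOX/XOX.*; (1,3)=+0→OXOX/XO.X
ply 5, O at OXOX/XOX. | (1,3)=+0→OXOX/XOXO*
ply 6: OXOX/XOXO is terminal +0 (X); from .X.X/.O.. depth 7

O's best at [.X.X/.O..]: (0,2)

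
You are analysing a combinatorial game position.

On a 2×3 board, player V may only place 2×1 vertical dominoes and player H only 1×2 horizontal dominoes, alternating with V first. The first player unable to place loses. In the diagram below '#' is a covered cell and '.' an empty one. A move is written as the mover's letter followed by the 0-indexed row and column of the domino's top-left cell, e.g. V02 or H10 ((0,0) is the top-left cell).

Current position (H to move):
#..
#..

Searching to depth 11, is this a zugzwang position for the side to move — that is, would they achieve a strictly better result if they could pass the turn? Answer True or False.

p1 H@[#../#..]: H01[###/#..]+1* H11[#../###]+1
p2 V@[###/#..] terminal -1; root [#../#..] d11
pass branch (V moves first from the same position):
  | p1 V@[#../#..]: V01[##./##.]+1* V02[#.#/#.#]+1
  | p2 H@[##./##.] terminal -1; root [#../#..] d11
H moving scores +1; H passing scores -1

zugzwang(#../#.., H) = False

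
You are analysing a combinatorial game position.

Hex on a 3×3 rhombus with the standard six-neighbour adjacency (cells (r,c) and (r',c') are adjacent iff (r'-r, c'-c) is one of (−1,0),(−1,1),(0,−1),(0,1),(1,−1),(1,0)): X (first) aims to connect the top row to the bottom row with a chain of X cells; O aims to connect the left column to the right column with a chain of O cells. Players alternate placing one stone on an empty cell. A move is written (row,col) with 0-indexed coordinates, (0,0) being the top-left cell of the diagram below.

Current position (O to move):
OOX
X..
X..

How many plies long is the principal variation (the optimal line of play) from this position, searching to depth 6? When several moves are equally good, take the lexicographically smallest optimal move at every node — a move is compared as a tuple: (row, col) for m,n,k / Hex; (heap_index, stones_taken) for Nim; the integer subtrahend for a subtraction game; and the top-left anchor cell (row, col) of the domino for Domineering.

PV length from [OOX/X../X..]: 4 plies

[OOX/X../X..] O move#1: (1,1):-1/OOX/XO./X..*, (1,2):-1/OOX/X.O/X.., (2,1):-1/OOX/X../XO., (2,2):-1/OOX/X../X.O
[OOX/XO./X..] X move#2: (1,2):+1/OOX/XOX/X..*, (2,1):-1/OOX/XO./XX., (2,2):-1/OOX/XO./X.X
[OOX/XOX/X..] O move#3: (2,1):-1/OOX/XOX/XO.*, (2,2):-1/OOX/XOX/X.O
[OOX/XOX/XO.] X move#4: (2,2):+1/OOX/XOX/XOX*
[OOX/XOX/XOX] end (terminal -1, O#5); searched OOX/X../X.. to 6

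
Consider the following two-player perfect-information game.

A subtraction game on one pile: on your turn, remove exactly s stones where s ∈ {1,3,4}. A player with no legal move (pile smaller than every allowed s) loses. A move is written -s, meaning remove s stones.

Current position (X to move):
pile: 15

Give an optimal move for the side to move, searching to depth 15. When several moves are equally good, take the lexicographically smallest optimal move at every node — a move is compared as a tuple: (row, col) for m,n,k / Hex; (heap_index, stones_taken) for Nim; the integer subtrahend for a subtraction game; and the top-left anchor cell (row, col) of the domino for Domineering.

p1 X@[15]: -1[14]+1* -3[12]-1 -4[11]-1
p2 O@[14]: -1[13]-1* -3[11]-1 -4[10]-1
p3 X@[13]: -1[12]-1 -3[10]-1 -4[9]+1*
p4 O@[9]: -1[8]-1* -3[6]-1 -4[5]-1
p5 X@[8]: -1[7]+1* -3[5]-1 -4[4]-1
p6 O@[7]: -1[6]-1* -3[4]-1 -4[3]-1
p7 X@[6]: -1[5]-1 -3[3]-1 -4[2]+1*
p8 O@[2]: -1[1]-1*
p9 X@[1]: -1[0]+1*
p10 O@[0] terminal -1; root [15] d15

X's best at [15]: -1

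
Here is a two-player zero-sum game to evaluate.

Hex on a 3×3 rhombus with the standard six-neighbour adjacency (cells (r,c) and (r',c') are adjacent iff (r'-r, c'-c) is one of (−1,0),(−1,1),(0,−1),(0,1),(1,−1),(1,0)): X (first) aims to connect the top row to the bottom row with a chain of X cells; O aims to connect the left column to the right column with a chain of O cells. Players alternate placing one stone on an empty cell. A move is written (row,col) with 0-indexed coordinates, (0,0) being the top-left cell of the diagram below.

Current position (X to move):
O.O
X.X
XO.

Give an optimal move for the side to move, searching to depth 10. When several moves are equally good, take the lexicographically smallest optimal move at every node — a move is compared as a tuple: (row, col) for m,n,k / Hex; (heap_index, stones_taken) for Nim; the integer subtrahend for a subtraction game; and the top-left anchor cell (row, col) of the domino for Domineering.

X's best at [O.O/X.X/XO.]: (0,1)

[O.O/X.X/XO.] X move#1: (0,1):+1/OXO/X.X/XO.*, (1,1):-1/O.O/XXX/XO., (2,2):-1/O.O/X.X/XOX
[OXO/X.X/XO.] end (terminal -1, O#2); searched O.O/X.X/XO. to 10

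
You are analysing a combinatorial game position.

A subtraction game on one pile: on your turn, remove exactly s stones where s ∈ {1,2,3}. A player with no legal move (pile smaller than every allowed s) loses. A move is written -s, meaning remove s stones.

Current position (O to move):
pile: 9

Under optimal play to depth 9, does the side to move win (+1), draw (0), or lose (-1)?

[9] O move#1: -1:+1/8*, -2:-1/7, -3:-1/6
[8] X move#2: -1:-1/7*, -2:-1/6, -3:-1/5
[7] O move#3: -1:-1/6, -2:-1/5, -3:+1/4*
[4] X move#4: -1:-1/3*, -2:-1/2, -3:-1/1
[3] O move#5: -1:-1/2, -2:-1/1, -3:+1/0*
[0] end (terminal -1, X#6); searched 9 to 9

value(9, O) = +1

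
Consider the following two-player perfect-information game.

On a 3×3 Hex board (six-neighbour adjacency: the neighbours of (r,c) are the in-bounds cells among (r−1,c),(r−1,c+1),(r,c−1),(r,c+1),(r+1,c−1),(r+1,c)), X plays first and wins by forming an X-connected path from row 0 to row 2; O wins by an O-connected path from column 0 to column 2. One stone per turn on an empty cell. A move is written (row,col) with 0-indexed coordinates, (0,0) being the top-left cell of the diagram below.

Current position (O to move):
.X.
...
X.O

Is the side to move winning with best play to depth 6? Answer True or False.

[.X./.../X.O] O move#1: (0,0):-1/OX./.../X.O*, (0,2):-1/.XO/.../X.O, (1,0):-1/.X./O../X.O, (1,1):-1/.X./.O./X.O, (1,2):-1/.X./..O/X.O, (2,1):-1/.X./.../XOO
[OX./.../X.O] X move#2: (0,2):+1/OXX/.../X.O*, (1,0):+1/OX./X../X.O, (1,1):+1/OX./.X./X.O, (1,2):+1/OX./..X/X.O, (2,1):+1/OX./.../XXO
[OXX/.../X.O] O move#3: (1,0):-1/OXX/O../X.O*, (1,1):-1/OXX/.O./X.O, (1,2):-1/OXX/..O/X.O, (2,1):-1/OXX/.../XOO
[OXX/O../X.O] X move#4: (1,1):+1/OXX/OX./X.O*, (1,2):+1/OXX/O.X/X.O, (2,1):+1/OXX/O../XXO
[OXX/OX./X.O] end (terminal -1, O#5); searched .X./.../X.O to 6

O winning at [.X./.../X.O]: False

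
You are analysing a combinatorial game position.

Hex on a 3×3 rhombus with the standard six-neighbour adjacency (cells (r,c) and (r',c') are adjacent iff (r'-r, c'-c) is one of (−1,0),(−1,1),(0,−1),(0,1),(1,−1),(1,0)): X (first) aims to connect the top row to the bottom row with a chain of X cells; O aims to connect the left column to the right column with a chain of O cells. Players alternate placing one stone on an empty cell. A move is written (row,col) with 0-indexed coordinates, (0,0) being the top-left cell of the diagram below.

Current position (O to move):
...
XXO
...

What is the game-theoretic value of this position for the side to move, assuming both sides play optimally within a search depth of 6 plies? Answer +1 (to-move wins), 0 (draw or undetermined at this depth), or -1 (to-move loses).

[.../XXO/...] O move#1: (0,0):-1/O../XXO/...*, (0,1):-1/.O./XXO/..., (0,2):-1/..O/XXO/..., (2,0):-1/.../XXO/O.., (2,1):-1/.../XXO/.O., (2,2):-1/.../XXO/..O
[O../XXO/...] X move#2: (0,1):+1/OX./XXO/...*, (0,2):+1/O.X/XXO/..., (2,0):+1/O../XXO/X.., (2,1):+1/O../XXO/.X., (2,2):+1/O../XXO/..X
[OX./XXO/...] O move#3: (0,2):-1/OXO/XXO/...*, (2,0):-1/OX./XXO/O.., (2,1):-1/OX./XXO/.O., (2,2):-1/OX./XXO/..O
[OXO/XXO/...] X move#4: (2,0):+1/OXO/XXO/X..*, (2,1):+1/OXO/XXO/.X., (2,2):+1/OXO/XXO/..X
[OXO/XXO/X..] end (terminal -1, O#5); searched .../XXO/... to 6

value(.../XXO/..., O) = -1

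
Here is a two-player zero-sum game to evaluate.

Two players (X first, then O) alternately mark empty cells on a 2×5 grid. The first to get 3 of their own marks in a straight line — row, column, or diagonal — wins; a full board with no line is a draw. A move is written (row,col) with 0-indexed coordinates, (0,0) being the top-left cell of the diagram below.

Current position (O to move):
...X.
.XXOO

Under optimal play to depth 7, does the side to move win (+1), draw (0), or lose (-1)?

value(...X./.XXOO, O) = -1

[...X./.XXOO] O move#1: (0,0):-1/O..X./.XXOO*, (0,1):-1/.O.X./.XXOO, (0,2):-1/..OX./.XXOO, (0,4):-1/...XO/.XXOO, (1,0):-1/...X./OXXOO
[O..X./.XXOO] X move#2: (0,1):+1/OX.X./.XXOO*, (0,2):+1/O.XX./.XXOO, (0,4):+1/O..XX/.XXOO, (1,0):+1/O..X./XXXOO
[OX.X./.XXOO] O move#3: (0,2):-1/OXOX./.XXOO*, (0,4):-1/OX.XO/.XXOO, (1,0):-1/OX.X./OXXOO
[OXOX./.XXOO] X move#4: (0,4):+0/OXOXX/.XXOO, (1,0):+1/OXOX./XXXOO*
[OXOX./XXXOO] end (terminal -1, O#5); searched ...X./.XXOO to 7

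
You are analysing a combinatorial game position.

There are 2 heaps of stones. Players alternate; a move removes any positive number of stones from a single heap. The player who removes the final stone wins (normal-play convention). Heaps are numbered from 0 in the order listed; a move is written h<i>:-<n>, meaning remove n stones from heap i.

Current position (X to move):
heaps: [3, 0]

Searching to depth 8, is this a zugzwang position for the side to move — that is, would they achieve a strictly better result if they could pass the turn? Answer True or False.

[(3,0)] X move#1: h0:-1:-1/(2,0), h0:-2:-1/(1,0), h0:-3:+1/(0,0)*
[(0,0)] end (terminal -1, O#2); searched (3,0) to 8
pass branch (O moves first from the same position):
  | [(3,0)] O move#1: h0:-1:-1/(2,0), h0:-2:-1/(1,0), h0:-3:+1/(0,0)*
  | [(0,0)] end (terminal -1, X#2); searched (3,0) to 8
X moving scores +1; X passing scores -1

zugzwang((3,0), X) = False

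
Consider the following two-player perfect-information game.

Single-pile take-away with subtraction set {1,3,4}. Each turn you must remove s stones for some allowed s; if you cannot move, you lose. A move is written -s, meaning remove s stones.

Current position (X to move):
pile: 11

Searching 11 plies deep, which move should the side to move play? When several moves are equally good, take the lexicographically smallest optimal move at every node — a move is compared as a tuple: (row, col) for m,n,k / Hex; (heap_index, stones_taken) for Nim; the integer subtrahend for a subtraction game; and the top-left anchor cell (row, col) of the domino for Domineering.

X's best at [11]: -4

[11] X move#1: -1:-1/10, -3:-1/8, -4:+1/7*
[7] O move#2: -1:-1/6*, -3:-1/4, -4:-1/3
[6] X move#3: -1:-1/5, -3:-1/3, -4:+1/2*
[2] O move#4: -1:-1/1*
[1] X move#5: -1:+1/0*
[0] end (terminal -1, O#6); searched 11 to 11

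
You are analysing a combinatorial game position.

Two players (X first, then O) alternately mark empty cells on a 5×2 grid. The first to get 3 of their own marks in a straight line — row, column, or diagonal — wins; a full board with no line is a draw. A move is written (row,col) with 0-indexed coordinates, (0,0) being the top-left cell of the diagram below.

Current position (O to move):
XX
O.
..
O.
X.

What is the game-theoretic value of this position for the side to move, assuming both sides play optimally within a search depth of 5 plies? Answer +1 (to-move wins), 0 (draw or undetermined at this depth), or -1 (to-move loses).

value(XX/O./../O./X., O) = +1

ply 1, O at XX/O./../O./X. | (1,1)=+0→XX/OO/../O./X.; (2,0)=+1→XX/O./O./O./X.*; (2,1)=+1→XX/O./.O/O./X.; (3,1)=+1→XX/O./../OO/X.; (4,1)=+0→XX/O./../O./XO
ply 2: XX/O./O./O./X. is terminal -1 (X); from XX/O./../O./X. depth 5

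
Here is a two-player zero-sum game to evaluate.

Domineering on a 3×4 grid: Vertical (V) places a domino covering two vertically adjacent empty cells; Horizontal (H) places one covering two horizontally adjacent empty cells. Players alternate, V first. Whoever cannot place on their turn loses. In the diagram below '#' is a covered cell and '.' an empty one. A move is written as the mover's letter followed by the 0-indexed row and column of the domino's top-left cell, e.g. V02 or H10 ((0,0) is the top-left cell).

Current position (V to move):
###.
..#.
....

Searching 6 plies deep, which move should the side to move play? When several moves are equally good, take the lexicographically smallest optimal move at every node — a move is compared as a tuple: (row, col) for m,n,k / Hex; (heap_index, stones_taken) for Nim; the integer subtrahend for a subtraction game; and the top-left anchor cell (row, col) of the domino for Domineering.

V's best at [###./..#./....]: V10

ply 1, V at ###./..#./.... | V03=-1→####/..##/....; V10=+1→###./#.#./#...*; V11=+1→###./.##./.#..; V13=-1→###./..##/...#
ply 2, H at ###./#.#./#... | H21=-1→###./#.#./###.*; H22=-1→###./#.#./#.##
ply 3, V at ###./#.#./###. | V03=+1→####/#.##/###.*; V13=+1→###./#.##/####
ply 4: ####/#.##/###. is terminal -1 (H); from ###./..#./.... depth 6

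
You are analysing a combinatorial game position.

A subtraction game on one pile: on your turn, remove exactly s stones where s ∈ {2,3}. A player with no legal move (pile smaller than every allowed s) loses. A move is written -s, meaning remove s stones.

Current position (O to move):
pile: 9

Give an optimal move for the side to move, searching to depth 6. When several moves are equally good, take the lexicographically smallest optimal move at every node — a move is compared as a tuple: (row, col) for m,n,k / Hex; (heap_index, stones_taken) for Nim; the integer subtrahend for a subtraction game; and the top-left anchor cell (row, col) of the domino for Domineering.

O's best at [9]: -3

p1 O@[9]: -2[7]-1 -3[6]+1*
p2 X@[6]: -2[4]-1* -3[3]-1
p3 O@[4]: -2[2]-1 -3[1]+1*
p4 X@[1] terminal -1; root [9] d6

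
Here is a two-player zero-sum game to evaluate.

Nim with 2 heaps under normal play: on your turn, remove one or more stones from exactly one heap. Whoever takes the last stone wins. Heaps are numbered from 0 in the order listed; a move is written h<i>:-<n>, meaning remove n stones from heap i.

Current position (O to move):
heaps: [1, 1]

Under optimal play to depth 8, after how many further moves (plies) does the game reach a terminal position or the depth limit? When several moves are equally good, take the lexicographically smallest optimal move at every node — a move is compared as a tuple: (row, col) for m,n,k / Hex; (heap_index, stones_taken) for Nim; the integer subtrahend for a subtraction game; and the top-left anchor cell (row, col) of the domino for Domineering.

PV length from [(1,1)]: 2 plies

p1 O@[(1,1)]: h0:-1[(0,1)]-1* h1:-1[(1,0)]-1
p2 X@[(0,1)]: h1:-1[(0,0)]+1*
p3 O@[(0,0)] terminal -1; root [(1,1)] d8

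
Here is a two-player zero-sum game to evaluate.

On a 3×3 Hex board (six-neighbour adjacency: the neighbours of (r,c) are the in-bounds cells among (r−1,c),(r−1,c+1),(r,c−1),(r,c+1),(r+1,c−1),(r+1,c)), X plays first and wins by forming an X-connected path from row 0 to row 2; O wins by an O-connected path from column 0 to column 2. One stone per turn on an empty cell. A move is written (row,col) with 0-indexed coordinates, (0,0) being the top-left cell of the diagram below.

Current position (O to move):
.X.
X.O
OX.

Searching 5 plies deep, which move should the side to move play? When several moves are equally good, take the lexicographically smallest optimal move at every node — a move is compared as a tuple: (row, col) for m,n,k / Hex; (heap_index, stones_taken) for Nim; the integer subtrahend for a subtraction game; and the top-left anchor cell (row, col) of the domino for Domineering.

O's best at [.X./X.O/OX.]: (1,1)

ply 1, O at .X./X.O/OX. | (0,0)=-1→OX./X.O/OX.; (0,2)=-1→.XO/X.O/OX.; (1,1)=+1→.X./XOO/OX.*; (2,2)=-1→.X./X.O/OXO
ply 2: .X./XOO/OX. is terminal -1 (X); from .X./X.O/OX. depth 5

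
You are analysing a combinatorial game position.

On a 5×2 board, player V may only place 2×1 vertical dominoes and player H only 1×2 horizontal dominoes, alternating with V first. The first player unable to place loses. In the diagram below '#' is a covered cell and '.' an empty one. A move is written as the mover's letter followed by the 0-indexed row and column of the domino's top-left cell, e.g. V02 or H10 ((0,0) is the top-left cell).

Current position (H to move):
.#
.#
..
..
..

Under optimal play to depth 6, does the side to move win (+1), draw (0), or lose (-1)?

value(.#/.#/../../.., H) = +1

[.#/.#/../../..] H move#1: H20:-1/.#/.#/##/../.., H30:+1/.#/.#/../##/..*, H40:-1/.#/.#/../../##
[.#/.#/../##/..] V move#2: V00:-1/##/##/../##/..*, V10:-1/.#/##/#./##/..
[##/##/../##/..] H move#3: H20:+1/##/##/##/##/..*, H40:+1/##/##/../##/##
[##/##/##/##/..] end (terminal -1, V#4); searched .#/.#/../../.. to 6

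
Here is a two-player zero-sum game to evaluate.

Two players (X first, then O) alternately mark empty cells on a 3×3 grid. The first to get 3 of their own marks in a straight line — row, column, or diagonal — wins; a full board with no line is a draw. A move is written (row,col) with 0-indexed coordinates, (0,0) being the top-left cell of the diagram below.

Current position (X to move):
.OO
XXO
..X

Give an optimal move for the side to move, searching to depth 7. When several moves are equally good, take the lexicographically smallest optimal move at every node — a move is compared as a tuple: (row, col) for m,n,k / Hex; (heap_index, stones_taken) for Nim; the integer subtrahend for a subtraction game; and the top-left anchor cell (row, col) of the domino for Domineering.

ply 1, X at .OO/XXO/..X | (0,0)=+1→XOO/XXO/..X*; (2,0)=-1→.OO/XXO/X.X; (2,1)=-1→.OO/XXO/.XX
ply 2: XOO/XXO/..X is terminal -1 (O); from .OO/XXO/..X depth 7

X's best at [.OO/XXO/..X]: (0,0)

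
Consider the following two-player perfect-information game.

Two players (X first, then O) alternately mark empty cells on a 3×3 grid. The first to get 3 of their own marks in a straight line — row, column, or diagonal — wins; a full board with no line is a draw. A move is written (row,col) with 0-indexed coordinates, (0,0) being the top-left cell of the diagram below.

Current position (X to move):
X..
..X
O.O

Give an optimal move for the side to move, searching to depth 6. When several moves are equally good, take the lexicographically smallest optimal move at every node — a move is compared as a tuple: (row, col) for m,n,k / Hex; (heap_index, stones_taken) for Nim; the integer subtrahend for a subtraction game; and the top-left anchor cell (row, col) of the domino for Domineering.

ply 1, X at X../..X/O.O | (0,1)=-1→XX./..X/O.O; (0,2)=-1→X.X/..X/O.O; (1,0)=-1→X../X.X/O.O; (1,1)=-1→X../.XX/O.O; (2,1)=+0→X../..X/OXO*
ply 2, O at X../..X/OXO | (0,1)=+0→XO./..X/OXO*; (0,2)=-1→X.O/..X/OXO; (1,0)=-1→X../O.X/OXO; (1,1)=+0→X../.OX/OXO
ply 3, X at XO./..X/OXO | (0,2)=+0→XOX/..X/OXO*; (1,0)=+0→XO./X.X/OXO; (1,1)=+0→XO./.XX/OXO
ply 4, O at XOX/..X/OXO | (1,0)=+0→XOX/O.X/OXO*; (1,1)=+0→XOX/.OX/OXO
ply 5, X at XOX/O.X/OXO | (1,1)=+0→XOX/OXX/OXO*
ply 6: XOX/OXX/OXO is terminal +0 (O); from X../..X/O.O depth 6

X's best at [X../..X/O.O]: (2,1)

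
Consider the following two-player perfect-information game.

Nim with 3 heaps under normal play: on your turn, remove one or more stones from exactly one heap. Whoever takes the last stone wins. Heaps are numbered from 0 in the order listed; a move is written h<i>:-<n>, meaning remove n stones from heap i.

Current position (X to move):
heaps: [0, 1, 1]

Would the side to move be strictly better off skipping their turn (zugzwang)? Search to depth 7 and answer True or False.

zugzwang((0,1,1), X) = True

ply 1, X at (0,1,1) | h1:-1=-1→(0,0,1)*; h2:-1=-1→(0,1,0)
ply 2, O at (0,0,1) | h2:-1=+1→(0,0,0)*
ply 3: (0,0,0) is terminal -1 (X); from (0,1,1) depth 7
suppose X passes — search the same position with O to move:
pass> ply 1, O at (0,1,1) | h1:-1=-1→(0,0,1)*; h2:-1=-1→(0,1,0)
pass> ply 2, X at (0,0,1) | h2:-1=+1→(0,0,0)*
pass> ply 3: (0,0,0) is terminal -1 (O); from (0,1,1) depth 7
for X: play -1, pass +1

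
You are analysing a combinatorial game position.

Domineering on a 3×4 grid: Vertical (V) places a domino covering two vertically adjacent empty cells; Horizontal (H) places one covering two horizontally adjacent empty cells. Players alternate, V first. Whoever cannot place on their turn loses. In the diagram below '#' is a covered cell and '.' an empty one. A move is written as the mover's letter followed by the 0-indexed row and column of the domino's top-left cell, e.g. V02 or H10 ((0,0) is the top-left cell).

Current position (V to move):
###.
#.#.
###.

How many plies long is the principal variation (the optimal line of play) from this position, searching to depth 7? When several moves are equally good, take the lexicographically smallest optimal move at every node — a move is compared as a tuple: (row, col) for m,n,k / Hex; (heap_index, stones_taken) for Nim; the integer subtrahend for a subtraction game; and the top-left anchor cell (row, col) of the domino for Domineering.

ply 1, V at ###./#.#./###. | V03=+1→####/#.##/###.*; V13=+1→###./#.##/####
ply 2: ####/#.##/###. is terminal -1 (H); from ###./#.#./###. depth 7

PV length from [###./#.#./###.]: 1 ply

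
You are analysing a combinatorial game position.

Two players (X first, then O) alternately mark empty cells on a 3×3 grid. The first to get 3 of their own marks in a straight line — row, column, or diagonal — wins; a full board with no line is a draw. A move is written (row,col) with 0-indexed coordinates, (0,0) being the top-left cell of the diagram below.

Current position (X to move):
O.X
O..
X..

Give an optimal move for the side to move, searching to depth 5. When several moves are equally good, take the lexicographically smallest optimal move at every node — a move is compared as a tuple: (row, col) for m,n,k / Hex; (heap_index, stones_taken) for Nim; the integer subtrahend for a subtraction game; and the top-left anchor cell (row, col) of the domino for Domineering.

X's best at [O.X/O../X..]: (1,1)

[O.X/O../X..] X move#1: (0,1):-1/OXX/O../X.., (1,1):+1/O.X/OX./X..*, (1,2):+1/O.X/O.X/X.., (2,1):+1/O.X/O../XX., (2,2):+1/O.X/O../X.X
[O.X/OX./X..] end (terminal -1, O#2); searched O.X/O../X.. to 5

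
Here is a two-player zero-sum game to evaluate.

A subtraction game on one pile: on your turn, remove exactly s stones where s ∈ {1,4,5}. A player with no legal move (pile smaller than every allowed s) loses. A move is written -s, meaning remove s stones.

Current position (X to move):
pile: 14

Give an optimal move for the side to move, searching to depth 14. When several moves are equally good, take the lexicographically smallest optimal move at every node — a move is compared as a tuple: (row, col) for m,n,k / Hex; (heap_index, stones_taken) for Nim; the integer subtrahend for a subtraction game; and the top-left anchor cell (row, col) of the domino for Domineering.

X's best at [14]: -4

[14] X move#1: -1:-1/13, -4:+1/10*, -5:-1/9
[10] O move#2: -1:-1/9*, -4:-1/6, -5:-1/5
[9] X move#3: -1:+1/8*, -4:-1/5, -5:-1/4
[8] O move#4: -1:-1/7*, -4:-1/4, -5:-1/3
[7] X move#5: -1:-1/6, -4:-1/3, -5:+1/2*
[2] O move#6: -1:-1/1*
[1] X move#7: -1:+1/0*
[0] end (terminal -1, O#8); searched 14 to 14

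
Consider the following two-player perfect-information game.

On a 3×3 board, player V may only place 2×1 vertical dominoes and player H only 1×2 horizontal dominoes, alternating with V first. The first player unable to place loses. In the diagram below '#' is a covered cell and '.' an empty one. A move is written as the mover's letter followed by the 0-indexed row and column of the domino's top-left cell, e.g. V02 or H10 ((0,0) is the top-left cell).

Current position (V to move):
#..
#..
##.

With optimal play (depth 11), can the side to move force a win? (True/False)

V winning at [#../#../##.]: True

p1 V@[#../#../##.]: V01[##./##./##.]+1* V02[#.#/#.#/##.]+1 V12[#../#.#/###]-1
p2 H@[##./##./##.] terminal -1; root [#../#../##.] d11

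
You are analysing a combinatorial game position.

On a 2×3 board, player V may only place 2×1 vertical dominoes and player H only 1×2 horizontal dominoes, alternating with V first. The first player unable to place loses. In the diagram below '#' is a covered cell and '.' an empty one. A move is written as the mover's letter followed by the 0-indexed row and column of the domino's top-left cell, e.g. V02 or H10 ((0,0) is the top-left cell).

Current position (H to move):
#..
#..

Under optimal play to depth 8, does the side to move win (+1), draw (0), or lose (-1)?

ply 1, H at #../#.. | H01=+1→###/#..*; H11=+1→#../###
ply 2: ###/#.. is terminal -1 (V); from #../#.. depth 8

value(#../#.., H) = +1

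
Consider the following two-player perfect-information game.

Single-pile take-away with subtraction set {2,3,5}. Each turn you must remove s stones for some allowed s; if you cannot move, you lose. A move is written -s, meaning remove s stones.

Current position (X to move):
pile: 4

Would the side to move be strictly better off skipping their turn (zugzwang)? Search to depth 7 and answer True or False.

p1 X@[4]: -2[2]-1 -3[1]+1*
p2 O@[1] terminal -1; root [4] d7
pass branch (O moves first from the same position):
  | p1 O@[4]: -2[2]-1 -3[1]+1*
  | p2 X@[1] terminal -1; root [4] d7
X moving scores +1; X passing scores -1

zugzwang(4, X) = False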